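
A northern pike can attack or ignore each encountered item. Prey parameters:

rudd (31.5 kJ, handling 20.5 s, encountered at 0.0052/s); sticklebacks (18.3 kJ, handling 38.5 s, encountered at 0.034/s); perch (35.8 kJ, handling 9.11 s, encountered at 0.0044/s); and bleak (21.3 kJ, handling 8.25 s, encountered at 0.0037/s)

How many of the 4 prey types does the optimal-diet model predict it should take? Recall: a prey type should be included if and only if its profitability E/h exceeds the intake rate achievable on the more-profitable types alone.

4

Profitabilities (E/h, kJ/s): perch 3.93, bleak 2.58, rudd 1.54, sticklebacks 0.475. Add prey in this order while the next type's profitability exceeds the intake rate on those already taken.
Rate on top 1: 0.1514. bleak: 2.58 > 0.1514 → include.
Rate on top 2: 0.2207. rudd: 1.54 > 0.2207 → include.
Rate on top 3: 0.3399. sticklebacks: 0.475 > 0.3399 → include.
Optimal diet: perch, bleak, rudd, sticklebacks — 4 of 4 types.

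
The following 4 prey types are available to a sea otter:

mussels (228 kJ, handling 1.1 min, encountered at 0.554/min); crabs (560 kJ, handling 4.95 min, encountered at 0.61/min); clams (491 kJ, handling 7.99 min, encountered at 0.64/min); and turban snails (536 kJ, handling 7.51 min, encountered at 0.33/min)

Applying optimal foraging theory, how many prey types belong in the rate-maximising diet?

2

Profitabilities (E/h, kJ/min): mussels 207, crabs 113, turban snails 71.4, clams 61.5. Add prey in this order while the next type's profitability exceeds the intake rate on those already taken.
Rate on top 1: 78.48. crabs: 113 > 78.48 → include.
Rate on top 2: 101.1. turban snails: 71.4 < 101.1 → exclude; stop.
Optimal diet: mussels, crabs — 2 of 4 types.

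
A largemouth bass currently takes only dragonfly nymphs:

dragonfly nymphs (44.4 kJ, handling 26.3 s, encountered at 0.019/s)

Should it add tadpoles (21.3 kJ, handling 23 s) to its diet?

Current rate: (0.019×44.4)/(1 + 0.019×26.3) = 0.5625 kJ/s.
tadpoles: E/h = 21.3/23 = 0.9261 kJ/s.
0.9261 > 0.5625, so adding tadpoles raises the average — include it.

Yes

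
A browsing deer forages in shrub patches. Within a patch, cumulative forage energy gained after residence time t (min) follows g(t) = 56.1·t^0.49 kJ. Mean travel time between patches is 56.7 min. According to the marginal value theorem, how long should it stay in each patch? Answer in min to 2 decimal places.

Optimal t* satisfies g'(t*) = g(t*)/(T + t*).
g'(t) = 0.49·56.1·t^-0.51. Setting 0.49·56.1·t^-0.51 = 56.1·t^0.49/(56.7+t) gives 0.49(56.7+t) = t, so 0.51·t = 0.49×56.7.
t* = 0.49×56.7/0.51 = 54.48 min.

54.48 min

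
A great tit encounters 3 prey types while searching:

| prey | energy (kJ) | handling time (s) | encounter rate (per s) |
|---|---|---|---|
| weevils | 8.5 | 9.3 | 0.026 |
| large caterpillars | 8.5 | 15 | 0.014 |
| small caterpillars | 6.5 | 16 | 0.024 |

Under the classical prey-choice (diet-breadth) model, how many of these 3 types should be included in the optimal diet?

E/h in descending order: weevils 0.914, large caterpillars 0.567, small caterpillars 0.406 kJ/s. The optimal diet is the largest prefix of this list for which every included type satisfies E_i/h_i > R on the types above it.
Rate on top 1: 0.178. large caterpillars: 0.567 > 0.178 → include.
Rate on top 2: 0.2342. small caterpillars: 0.406 > 0.2342 → include.
Optimal diet: weevils, large caterpillars, small caterpillars — 3 of 3 types.

3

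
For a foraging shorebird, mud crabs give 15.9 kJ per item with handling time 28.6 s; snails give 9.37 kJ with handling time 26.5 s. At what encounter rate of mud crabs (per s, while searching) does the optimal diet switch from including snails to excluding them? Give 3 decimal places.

0.061 per s

Drop snails once their profitability E₂/h₂ falls below the rate achievable on mud crabs alone: E₂/h₂ = λE₁/(1 + λh₁).
Solve for λ: λE₁h₂ = E₂(1 + λh₁) → λ(E₁h₂ − E₂h₁) = E₂ → λ = E₂/(E₁h₂ − E₂h₁).
λ = 9.37/(15.9×26.5 − 9.37×28.6) = 9.37/153.4 = 0.06109 per s.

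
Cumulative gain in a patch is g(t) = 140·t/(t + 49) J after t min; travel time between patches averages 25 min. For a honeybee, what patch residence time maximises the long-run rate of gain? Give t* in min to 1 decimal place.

35.0 min

By the marginal value theorem, leave when the instantaneous gain rate g'(t) equals the habitat-wide average g(t)/(T + t).
g'(t) = 140·49/(t + 49)². Setting 140·49/(t+49)² = 140t/[(t+49)(25+t)] gives 49(25+t) = t(t+49), so t² = 49×25 = 1225.
t* = √1225 = 35 min.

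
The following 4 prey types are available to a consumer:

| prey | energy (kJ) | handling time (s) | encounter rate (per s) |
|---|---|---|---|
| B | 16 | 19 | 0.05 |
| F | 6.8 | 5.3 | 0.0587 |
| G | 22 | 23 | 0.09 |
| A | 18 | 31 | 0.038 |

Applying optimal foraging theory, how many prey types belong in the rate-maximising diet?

3

Profitabilities (E/h, kJ/s): F 1.28, G 0.957, B 0.842, A 0.581. Add prey in this order while the next type's profitability exceeds the intake rate on those already taken.
Rate on top 1: 0.3044. G: 0.957 > 0.3044 → include.
Rate on top 2: 0.7037. B: 0.842 > 0.7037 → include.
Rate on top 3: 0.734. A: 0.581 < 0.734 → exclude; stop.
Optimal diet: F, G, B — 3 of 4 types.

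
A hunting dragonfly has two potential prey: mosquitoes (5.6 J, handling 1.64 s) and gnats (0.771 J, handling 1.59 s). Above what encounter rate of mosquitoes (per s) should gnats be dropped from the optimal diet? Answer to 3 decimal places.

The zero-one rule: include gnats iff E₂/h₂ > λE₁/(1+λh₁). Equality gives the switch point.
λE₁h₂ = E₂ + λE₂h₁ ⇒ λ = E₂/(E₁h₂ − E₂h₁) = 0.771/(8.904 − 1.264) = 0.1009 per s.

0.101 per s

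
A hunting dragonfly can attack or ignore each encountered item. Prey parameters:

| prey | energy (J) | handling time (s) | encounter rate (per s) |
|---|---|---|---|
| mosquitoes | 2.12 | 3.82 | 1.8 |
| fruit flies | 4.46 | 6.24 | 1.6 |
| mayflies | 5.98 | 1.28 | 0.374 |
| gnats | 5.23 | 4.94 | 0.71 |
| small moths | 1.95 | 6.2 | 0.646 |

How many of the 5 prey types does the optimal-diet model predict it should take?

1

Profitabilities (E/h, J/s): mayflies 4.67, gnats 1.06, fruit flies 0.715, mosquitoes 0.555, small moths 0.315. Add prey in this order while the next type's profitability exceeds the intake rate on those already taken.
Rate on top 1: 1.512. gnats: 1.06 < 1.512 → exclude; stop.
Optimal diet: mayflies — 1 of 5 types.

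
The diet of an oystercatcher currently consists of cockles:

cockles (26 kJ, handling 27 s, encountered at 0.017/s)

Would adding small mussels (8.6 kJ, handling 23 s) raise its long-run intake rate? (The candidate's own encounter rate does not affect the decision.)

Yes

On cockles alone, R = ΣλE/(1+Σλh) = 0.442/1.459 = 0.3029 kJ/s.
Profitability of small mussels: 8.6/23 = 0.3739 kJ/s.
Since 0.3739 > R, including small mussels increases the long-run rate.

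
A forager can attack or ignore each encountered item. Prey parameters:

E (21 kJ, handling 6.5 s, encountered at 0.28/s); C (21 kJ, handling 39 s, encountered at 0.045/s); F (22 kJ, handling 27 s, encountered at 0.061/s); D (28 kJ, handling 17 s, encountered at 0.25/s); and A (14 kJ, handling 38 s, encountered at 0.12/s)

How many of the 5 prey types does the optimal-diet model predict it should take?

1

E/h in descending order: E 3.23, D 1.65, F 0.815, C 0.538, A 0.368 kJ/s. The optimal diet is the largest prefix of this list for which every included type satisfies E_i/h_i > R on the types above it.
Rate on top 1: 2.085. D: 1.65 < 2.085 → exclude; stop.
Optimal diet: E — 1 of 5 types.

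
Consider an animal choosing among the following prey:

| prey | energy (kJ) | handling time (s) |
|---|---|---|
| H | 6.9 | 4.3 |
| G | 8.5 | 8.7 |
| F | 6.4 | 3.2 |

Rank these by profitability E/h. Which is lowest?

In descending order of E/h:
F: 6.4/3.2 = 2 kJ/s
H: 6.9/4.3 = 1.6 kJ/s
G: 8.5/8.7 = 0.977 kJ/s

G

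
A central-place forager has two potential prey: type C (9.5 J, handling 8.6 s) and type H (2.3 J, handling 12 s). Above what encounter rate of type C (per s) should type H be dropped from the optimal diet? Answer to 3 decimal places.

At the threshold, the rate on type C alone equals the profitability of type H: λ·9.5/(1 + λ·8.6) = 2.3/12 = 0.1917.
Rearranging, λ(9.5 − 0.1917×8.6) = 0.1917, so λ = 0.1917/7.852 = 0.02441 per s.

0.024 per s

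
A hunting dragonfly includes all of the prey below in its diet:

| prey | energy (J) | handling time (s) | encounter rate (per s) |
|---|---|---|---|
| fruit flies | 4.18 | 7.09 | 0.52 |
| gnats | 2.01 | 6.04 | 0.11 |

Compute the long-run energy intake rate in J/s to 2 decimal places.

R = (0.52×4.18 + 0.11×2.01) / (1 + 0.52×7.09 + 0.11×6.04) = 2.395/5.351 = 0.4475 J/s.

0.45 J/s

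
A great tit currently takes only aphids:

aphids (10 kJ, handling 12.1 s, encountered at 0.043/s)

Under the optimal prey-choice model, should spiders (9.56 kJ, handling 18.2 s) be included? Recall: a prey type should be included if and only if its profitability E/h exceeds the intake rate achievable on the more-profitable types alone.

Intake rate on the current diet: R = (0.043×10) / (1 + 0.043×12.1) = 0.43/1.52 = 0.2828 kJ/s.
spiders: E/h = 9.56/18.2 = 0.5253 kJ/s.
0.5253 > 0.2828, so adding spiders raises the average — include it.

Yes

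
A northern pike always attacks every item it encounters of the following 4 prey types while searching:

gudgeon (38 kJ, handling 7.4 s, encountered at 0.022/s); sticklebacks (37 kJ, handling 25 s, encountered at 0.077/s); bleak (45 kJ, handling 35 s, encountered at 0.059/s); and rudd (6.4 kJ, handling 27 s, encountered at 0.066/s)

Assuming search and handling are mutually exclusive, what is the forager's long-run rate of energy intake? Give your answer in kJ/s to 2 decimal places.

R = (0.022×38 + 0.077×37 + 0.059×45 + 0.066×6.4) / (1 + 0.022×7.4 + 0.077×25 + 0.059×35 + 0.066×27) = 6.762/6.935 = 0.9751 kJ/s.

0.98 kJ/s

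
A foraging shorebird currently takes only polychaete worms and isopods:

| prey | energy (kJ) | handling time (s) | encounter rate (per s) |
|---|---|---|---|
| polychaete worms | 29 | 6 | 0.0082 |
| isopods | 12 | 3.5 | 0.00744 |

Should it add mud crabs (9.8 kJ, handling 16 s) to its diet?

Yes

On polychaete worms and isopods alone, R = ΣλE/(1+Σλh) = 0.3271/1.075 = 0.3042 kJ/s.
mud crabs: E/h = 9.8/16 = 0.6125 kJ/s.
Since 0.6125 > R, including mud crabs increases the long-run rate.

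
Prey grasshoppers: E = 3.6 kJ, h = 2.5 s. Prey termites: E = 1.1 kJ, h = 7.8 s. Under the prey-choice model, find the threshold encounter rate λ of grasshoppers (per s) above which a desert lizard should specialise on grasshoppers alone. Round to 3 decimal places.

0.043 per s

Drop termites once their profitability E₂/h₂ falls below the rate achievable on grasshoppers alone: E₂/h₂ = λE₁/(1 + λh₁).
Solve for λ: λE₁h₂ = E₂(1 + λh₁) → λ(E₁h₂ − E₂h₁) = E₂ → λ = E₂/(E₁h₂ − E₂h₁).
λ = 1.1/(3.6×7.8 − 1.1×2.5) = 1.1/25.33 = 0.04343 per s.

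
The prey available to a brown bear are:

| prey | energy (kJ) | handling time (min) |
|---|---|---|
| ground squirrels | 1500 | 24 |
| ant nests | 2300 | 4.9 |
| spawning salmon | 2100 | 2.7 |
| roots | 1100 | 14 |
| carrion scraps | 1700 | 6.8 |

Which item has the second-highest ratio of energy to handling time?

In descending order of E/h:
spawning salmon: 2100/2.7 = 778 kJ/min
ant nests: 2300/4.9 = 469 kJ/min
carrion scraps: 1700/6.8 = 250 kJ/min
roots: 1100/14 = 78.6 kJ/min
ground squirrels: 1500/24 = 62.5 kJ/min

ant nests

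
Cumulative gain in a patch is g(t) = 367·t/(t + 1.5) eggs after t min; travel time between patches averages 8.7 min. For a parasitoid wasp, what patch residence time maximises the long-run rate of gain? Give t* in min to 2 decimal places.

3.61 min

Optimal t* satisfies g'(t*) = g(t*)/(T + t*).
g'(t) = 367·1.5/(t + 1.5)². Setting 367·1.5/(t+1.5)² = 367t/[(t+1.5)(8.7+t)] gives 1.5(8.7+t) = t(t+1.5), so t² = 1.5×8.7 = 13.05.
t* = √13.05 = 3.612 min.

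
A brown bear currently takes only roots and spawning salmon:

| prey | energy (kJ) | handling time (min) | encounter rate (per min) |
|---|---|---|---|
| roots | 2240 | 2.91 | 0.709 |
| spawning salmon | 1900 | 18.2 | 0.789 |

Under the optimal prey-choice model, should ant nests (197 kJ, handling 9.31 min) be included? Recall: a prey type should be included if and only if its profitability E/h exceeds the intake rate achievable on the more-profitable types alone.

On roots and spawning salmon alone, R = ΣλE/(1+Σλh) = 3087/17.42 = 177.2 kJ/min.
Profitability of ant nests: 197/9.31 = 21.16 kJ/min.
21.16 < 177.2, so adding ant nests would lower the average — exclude it.

No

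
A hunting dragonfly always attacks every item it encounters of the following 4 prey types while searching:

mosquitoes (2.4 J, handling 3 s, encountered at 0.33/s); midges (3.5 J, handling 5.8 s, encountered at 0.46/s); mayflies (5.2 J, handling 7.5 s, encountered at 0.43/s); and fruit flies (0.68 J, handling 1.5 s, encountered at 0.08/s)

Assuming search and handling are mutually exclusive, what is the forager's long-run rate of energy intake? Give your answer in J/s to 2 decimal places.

0.59 J/s

R = (0.33×2.4 + 0.46×3.5 + 0.43×5.2 + 0.08×0.68) / (1 + 0.33×3 + 0.46×5.8 + 0.43×7.5 + 0.08×1.5) = 4.692/8.003 = 0.5863 J/s.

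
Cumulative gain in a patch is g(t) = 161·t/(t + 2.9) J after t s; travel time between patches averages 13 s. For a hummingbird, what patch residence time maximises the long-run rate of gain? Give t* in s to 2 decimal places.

By the marginal value theorem, leave when the instantaneous gain rate g'(t) equals the habitat-wide average g(t)/(T + t).
g'(t) = 161·2.9/(t + 2.9)². Setting 161·2.9/(t+2.9)² = 161t/[(t+2.9)(13+t)] gives 2.9(13+t) = t(t+2.9), so t² = 2.9×13 = 37.7.
t* = √37.7 = 6.14 s.

6.14 s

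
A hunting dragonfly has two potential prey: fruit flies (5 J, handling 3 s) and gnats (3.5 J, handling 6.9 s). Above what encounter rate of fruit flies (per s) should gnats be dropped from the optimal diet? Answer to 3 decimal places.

Drop gnats once their profitability E₂/h₂ falls below the rate achievable on fruit flies alone: E₂/h₂ = λE₁/(1 + λh₁).
Solve for λ: λE₁h₂ = E₂(1 + λh₁) → λ(E₁h₂ − E₂h₁) = E₂ → λ = E₂/(E₁h₂ − E₂h₁).
λ = 3.5/(5×6.9 − 3.5×3) = 3.5/24 = 0.1458 per s.

0.146 per s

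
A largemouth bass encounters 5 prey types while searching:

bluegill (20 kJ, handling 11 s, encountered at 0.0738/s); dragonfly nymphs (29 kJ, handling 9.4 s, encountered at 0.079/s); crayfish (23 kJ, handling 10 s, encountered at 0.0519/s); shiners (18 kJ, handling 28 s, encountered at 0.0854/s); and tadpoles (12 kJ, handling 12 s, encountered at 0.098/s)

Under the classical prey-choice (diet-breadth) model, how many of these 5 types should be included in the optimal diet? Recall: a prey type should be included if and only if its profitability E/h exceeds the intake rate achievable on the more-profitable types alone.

E/h in descending order: dragonfly nymphs 3.09, crayfish 2.3, bluegill 1.82, tadpoles 1, shiners 0.643 kJ/s. The optimal diet is the largest prefix of this list for which every included type satisfies E_i/h_i > R on the types above it.
Rate on top 1: 1.315. crayfish: 2.3 > 1.315 → include.
Rate on top 2: 1.541. bluegill: 1.82 > 1.541 → include.
Rate on top 3: 1.614. tadpoles: 1 < 1.614 → exclude; stop.
Optimal diet: dragonfly nymphs, crayfish, bluegill — 3 of 5 types.

3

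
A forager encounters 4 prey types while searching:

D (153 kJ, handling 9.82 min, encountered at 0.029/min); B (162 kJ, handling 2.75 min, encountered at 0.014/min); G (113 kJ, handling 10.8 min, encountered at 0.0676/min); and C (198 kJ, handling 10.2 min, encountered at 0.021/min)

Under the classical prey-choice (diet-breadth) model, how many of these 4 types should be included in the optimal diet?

4

Rank by E/h (kJ/min): B 58.9, C 19.4, D 15.6, G 10.5. Include each in turn until the next type's E/h falls below the running intake rate.
Rate on top 1: 2.184. C: 19.4 > 2.184 → include.
Rate on top 2: 5.13. D: 15.6 > 5.13 → include.
Rate on top 3: 7.065. G: 10.5 > 7.065 → include.
Optimal diet: B, C, D, G — 4 of 4 types.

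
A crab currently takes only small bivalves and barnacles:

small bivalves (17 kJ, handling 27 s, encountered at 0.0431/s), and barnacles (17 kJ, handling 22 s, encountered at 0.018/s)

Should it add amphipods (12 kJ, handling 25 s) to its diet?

On small bivalves and barnacles alone, R = ΣλE/(1+Σλh) = 1.039/2.56 = 0.4058 kJ/s.
amphipods: E/h = 12/25 = 0.48 kJ/s.
Since 0.48 > R, including amphipods increases the long-run rate.

Yes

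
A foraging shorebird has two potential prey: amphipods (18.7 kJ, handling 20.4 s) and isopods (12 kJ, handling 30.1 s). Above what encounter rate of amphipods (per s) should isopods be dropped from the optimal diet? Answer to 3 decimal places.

0.038 per s

Drop isopods once their profitability E₂/h₂ falls below the rate achievable on amphipods alone: E₂/h₂ = λE₁/(1 + λh₁).
Solve for λ: λE₁h₂ = E₂(1 + λh₁) → λ(E₁h₂ − E₂h₁) = E₂ → λ = E₂/(E₁h₂ − E₂h₁).
λ = 12/(18.7×30.1 − 12×20.4) = 12/318.1 = 0.03773 per s.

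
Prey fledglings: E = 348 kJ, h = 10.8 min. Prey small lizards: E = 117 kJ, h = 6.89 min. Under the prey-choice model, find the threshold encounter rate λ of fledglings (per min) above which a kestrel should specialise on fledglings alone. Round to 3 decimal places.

Drop small lizards once their profitability E₂/h₂ falls below the rate achievable on fledglings alone: E₂/h₂ = λE₁/(1 + λh₁).
Solve for λ: λE₁h₂ = E₂(1 + λh₁) → λ(E₁h₂ − E₂h₁) = E₂ → λ = E₂/(E₁h₂ − E₂h₁).
λ = 117/(348×6.89 − 117×10.8) = 117/1134 = 0.1032 per min.

0.103 per min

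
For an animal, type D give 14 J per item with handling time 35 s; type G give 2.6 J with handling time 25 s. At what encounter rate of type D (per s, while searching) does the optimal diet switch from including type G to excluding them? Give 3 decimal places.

At the threshold, the rate on type D alone equals the profitability of type G: λ·14/(1 + λ·35) = 2.6/25 = 0.104.
Rearranging, λ(14 − 0.104×35) = 0.104, so λ = 0.104/10.36 = 0.01004 per s.

0.010 per s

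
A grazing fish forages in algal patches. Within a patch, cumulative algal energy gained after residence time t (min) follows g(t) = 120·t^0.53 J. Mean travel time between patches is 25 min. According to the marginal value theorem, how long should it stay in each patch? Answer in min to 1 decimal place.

28.2 min

Maximise g(t)/(T+t): set derivative to zero → g'(t)(T+t) = g(t).
g'(t) = 0.53·120·t^-0.47. Setting 0.53·120·t^-0.47 = 120·t^0.53/(25+t) gives 0.53(25+t) = t, so 0.47·t = 0.53×25.
t* = 0.53×25/0.47 = 28.19 min.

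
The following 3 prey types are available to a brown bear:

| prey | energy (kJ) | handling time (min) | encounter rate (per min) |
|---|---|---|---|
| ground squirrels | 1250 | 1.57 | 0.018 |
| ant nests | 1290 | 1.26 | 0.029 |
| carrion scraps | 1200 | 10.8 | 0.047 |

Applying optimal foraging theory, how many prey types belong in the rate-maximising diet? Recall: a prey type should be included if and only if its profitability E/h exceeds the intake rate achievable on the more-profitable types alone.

3

Rank by E/h (kJ/min): ant nests 1.02e+03, ground squirrels 796, carrion scraps 111. Include each in turn until the next type's E/h falls below the running intake rate.
Rate on top 1: 36.09. ground squirrels: 796 > 36.09 → include.
Rate on top 2: 56.26. carrion scraps: 111 > 56.26 → include.
Optimal diet: ant nests, ground squirrels, carrion scraps — 3 of 3 types.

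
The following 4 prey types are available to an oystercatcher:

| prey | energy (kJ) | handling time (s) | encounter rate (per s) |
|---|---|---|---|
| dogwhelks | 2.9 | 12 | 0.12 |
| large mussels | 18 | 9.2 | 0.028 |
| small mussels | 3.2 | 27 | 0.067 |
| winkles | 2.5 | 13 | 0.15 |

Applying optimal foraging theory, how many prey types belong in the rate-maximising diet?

Profitabilities (E/h, kJ/s): large mussels 1.96, dogwhelks 0.242, winkles 0.192, small mussels 0.119. Add prey in this order while the next type's profitability exceeds the intake rate on those already taken.
Rate on top 1: 0.4008. dogwhelks: 0.242 < 0.4008 → exclude; stop.
Optimal diet: large mussels — 1 of 4 types.

1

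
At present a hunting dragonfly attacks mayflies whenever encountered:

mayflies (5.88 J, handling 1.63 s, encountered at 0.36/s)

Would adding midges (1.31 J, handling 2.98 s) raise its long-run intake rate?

No

On mayflies alone, R = ΣλE/(1+Σλh) = 2.117/1.587 = 1.334 J/s.
Profitability of midges: 1.31/2.98 = 0.4396 J/s.
0.4396 < 1.334, so adding midges would lower the average — exclude it.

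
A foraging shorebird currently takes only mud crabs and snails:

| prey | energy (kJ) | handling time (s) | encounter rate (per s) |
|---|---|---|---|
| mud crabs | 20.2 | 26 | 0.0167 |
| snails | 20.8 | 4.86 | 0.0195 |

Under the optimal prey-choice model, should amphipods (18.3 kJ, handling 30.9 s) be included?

Current rate: (0.0167×20.2 + 0.0195×20.8)/(1 + 0.0167×26 + 0.0195×4.86) = 0.4859 kJ/s.
amphipods: E/h = 18.3/30.9 = 0.5922 kJ/s.
0.5922 > 0.4859, so adding amphipods raises the average — include it.

Yes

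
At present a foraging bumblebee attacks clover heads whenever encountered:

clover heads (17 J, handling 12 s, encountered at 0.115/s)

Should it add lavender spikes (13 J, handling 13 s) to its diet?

Yes

On clover heads alone, R = ΣλE/(1+Σλh) = 1.955/2.38 = 0.8214 J/s.
lavender spikes: E/h = 13/13 = 1 J/s.
Since 1 > R, including lavender spikes increases the long-run rate.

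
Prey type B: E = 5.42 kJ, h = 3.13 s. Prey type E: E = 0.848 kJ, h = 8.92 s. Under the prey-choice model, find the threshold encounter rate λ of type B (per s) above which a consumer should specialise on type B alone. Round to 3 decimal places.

At the threshold, the rate on type B alone equals the profitability of type E: λ·5.42/(1 + λ·3.13) = 0.848/8.92 = 0.09507.
Rearranging, λ(5.42 − 0.09507×3.13) = 0.09507, so λ = 0.09507/5.122 = 0.01856 per s.

0.019 per s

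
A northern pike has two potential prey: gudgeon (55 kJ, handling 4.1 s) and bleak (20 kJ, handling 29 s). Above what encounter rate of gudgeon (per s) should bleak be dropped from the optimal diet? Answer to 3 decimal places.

0.013 per s

At the threshold, the rate on gudgeon alone equals the profitability of bleak: λ·55/(1 + λ·4.1) = 20/29 = 0.6897.
Rearranging, λ(55 − 0.6897×4.1) = 0.6897, so λ = 0.6897/52.17 = 0.01322 per s.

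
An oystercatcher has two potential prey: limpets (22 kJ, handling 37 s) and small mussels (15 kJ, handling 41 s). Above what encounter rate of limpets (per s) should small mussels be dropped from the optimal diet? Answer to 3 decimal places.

0.043 per s

Drop small mussels once their profitability E₂/h₂ falls below the rate achievable on limpets alone: E₂/h₂ = λE₁/(1 + λh₁).
Solve for λ: λE₁h₂ = E₂(1 + λh₁) → λ(E₁h₂ − E₂h₁) = E₂ → λ = E₂/(E₁h₂ − E₂h₁).
λ = 15/(22×41 − 15×37) = 15/347 = 0.04323 per s.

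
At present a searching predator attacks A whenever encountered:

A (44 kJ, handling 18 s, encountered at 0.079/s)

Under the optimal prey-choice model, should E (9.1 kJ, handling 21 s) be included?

No

Current rate: (0.079×44)/(1 + 0.079×18) = 1.435 kJ/s.
Profitability of E: 9.1/21 = 0.4333 kJ/s.
Since 0.4333 < R, time spent handling E is better spent searching.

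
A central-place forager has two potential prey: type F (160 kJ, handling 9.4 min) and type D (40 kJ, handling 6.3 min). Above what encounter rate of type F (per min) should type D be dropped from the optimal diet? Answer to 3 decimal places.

0.063 per min

Drop type D once their profitability E₂/h₂ falls below the rate achievable on type F alone: E₂/h₂ = λE₁/(1 + λh₁).
Solve for λ: λE₁h₂ = E₂(1 + λh₁) → λ(E₁h₂ − E₂h₁) = E₂ → λ = E₂/(E₁h₂ − E₂h₁).
λ = 40/(160×6.3 − 40×9.4) = 40/632 = 0.06329 per min.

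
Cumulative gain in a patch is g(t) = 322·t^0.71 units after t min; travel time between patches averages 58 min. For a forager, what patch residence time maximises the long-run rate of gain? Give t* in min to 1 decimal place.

142.0 min

By the marginal value theorem, leave when the instantaneous gain rate g'(t) equals the habitat-wide average g(t)/(T + t).
g'(t) = 0.71·322·t^-0.29. Setting 0.71·322·t^-0.29 = 322·t^0.71/(58+t) gives 0.71(58+t) = t, so 0.29·t = 0.71×58.
t* = 0.71×58/0.29 = 142 min.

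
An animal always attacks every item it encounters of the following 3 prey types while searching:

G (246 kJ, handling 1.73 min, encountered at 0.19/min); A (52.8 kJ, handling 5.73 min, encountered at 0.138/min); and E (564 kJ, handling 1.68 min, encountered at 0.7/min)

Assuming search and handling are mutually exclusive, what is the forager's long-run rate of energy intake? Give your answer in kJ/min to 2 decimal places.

136.20 kJ/min

R = (0.19×246 + 0.138×52.8 + 0.7×564) / (1 + 0.19×1.73 + 0.138×5.73 + 0.7×1.68) = 448.8/3.295 = 136.2 kJ/min.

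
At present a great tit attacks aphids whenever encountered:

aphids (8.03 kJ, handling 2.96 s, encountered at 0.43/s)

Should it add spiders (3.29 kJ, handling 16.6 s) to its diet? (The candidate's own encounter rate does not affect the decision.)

No

Current rate: (0.43×8.03)/(1 + 0.43×2.96) = 1.519 kJ/s.
Profitability of spiders: 3.29/16.6 = 0.1982 kJ/s.
Since 0.1982 < R, time spent handling spiders is better spent searching.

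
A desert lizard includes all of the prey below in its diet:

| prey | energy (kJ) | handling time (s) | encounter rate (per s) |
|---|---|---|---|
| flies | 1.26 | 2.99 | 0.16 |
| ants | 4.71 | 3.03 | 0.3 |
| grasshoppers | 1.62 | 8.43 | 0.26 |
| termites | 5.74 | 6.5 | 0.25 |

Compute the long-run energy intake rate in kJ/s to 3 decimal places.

0.559 kJ/s

R = Σλ_iE_i / (1 + Σλ_ih_i)
Numerator: 0.16×1.26 + 0.3×4.71 + 0.26×1.62 + 0.25×5.74 = 3.471
Denominator: 1 + 0.16×2.99 + 0.3×3.03 + 0.26×8.43 + 0.25×6.5 = 6.204
R = 3.471/6.204 = 0.5594 kJ/s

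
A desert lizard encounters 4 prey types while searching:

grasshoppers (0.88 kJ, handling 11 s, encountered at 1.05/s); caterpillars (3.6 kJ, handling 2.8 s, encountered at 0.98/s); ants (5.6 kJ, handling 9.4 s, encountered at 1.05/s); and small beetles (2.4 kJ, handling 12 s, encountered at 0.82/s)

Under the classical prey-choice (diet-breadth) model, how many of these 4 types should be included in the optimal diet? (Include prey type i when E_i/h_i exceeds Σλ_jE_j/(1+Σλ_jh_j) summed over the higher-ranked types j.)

Rank by E/h (kJ/s): caterpillars 1.29, ants 0.596, small beetles 0.2, grasshoppers 0.08. Include each in turn until the next type's E/h falls below the running intake rate.
Rate on top 1: 0.9423. ants: 0.596 < 0.9423 → exclude; stop.
Optimal diet: caterpillars — 1 of 4 types.

1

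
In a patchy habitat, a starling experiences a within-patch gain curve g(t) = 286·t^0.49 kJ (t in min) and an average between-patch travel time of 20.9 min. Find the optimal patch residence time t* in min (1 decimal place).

Maximise g(t)/(T+t): set derivative to zero → g'(t)(T+t) = g(t).
g'(t) = 0.49·286·t^-0.51. Setting 0.49·286·t^-0.51 = 286·t^0.49/(20.9+t) gives 0.49(20.9+t) = t, so 0.51·t = 0.49×20.9.
t* = 0.49×20.9/0.51 = 20.08 min.

20.1 min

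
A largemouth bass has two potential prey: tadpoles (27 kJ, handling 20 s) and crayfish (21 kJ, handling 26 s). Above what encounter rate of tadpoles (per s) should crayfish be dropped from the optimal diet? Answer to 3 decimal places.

0.074 per s

Drop crayfish once their profitability E₂/h₂ falls below the rate achievable on tadpoles alone: E₂/h₂ = λE₁/(1 + λh₁).
Solve for λ: λE₁h₂ = E₂(1 + λh₁) → λ(E₁h₂ − E₂h₁) = E₂ → λ = E₂/(E₁h₂ − E₂h₁).
λ = 21/(27×26 − 21×20) = 21/282 = 0.07447 per s.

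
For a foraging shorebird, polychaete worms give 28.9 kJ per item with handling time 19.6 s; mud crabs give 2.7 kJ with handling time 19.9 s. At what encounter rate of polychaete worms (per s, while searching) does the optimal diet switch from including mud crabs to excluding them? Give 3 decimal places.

At the threshold, the rate on polychaete worms alone equals the profitability of mud crabs: λ·28.9/(1 + λ·19.6) = 2.7/19.9 = 0.1357.
Rearranging, λ(28.9 − 0.1357×19.6) = 0.1357, so λ = 0.1357/26.24 = 0.005171 per s.

0.005 per s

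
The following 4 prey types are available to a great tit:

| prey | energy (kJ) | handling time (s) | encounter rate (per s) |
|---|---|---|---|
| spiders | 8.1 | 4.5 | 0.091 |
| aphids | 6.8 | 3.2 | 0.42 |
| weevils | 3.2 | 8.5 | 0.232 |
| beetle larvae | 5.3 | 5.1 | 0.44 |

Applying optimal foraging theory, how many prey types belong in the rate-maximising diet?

2

E/h in descending order: aphids 2.12, spiders 1.8, beetle larvae 1.04, weevils 0.376 kJ/s. The optimal diet is the largest prefix of this list for which every included type satisfies E_i/h_i > R on the types above it.
Rate on top 1: 1.218. spiders: 1.8 > 1.218 → include.
Rate on top 2: 1.305. beetle larvae: 1.04 < 1.305 → exclude; stop.
Optimal diet: aphids, spiders — 2 of 4 types.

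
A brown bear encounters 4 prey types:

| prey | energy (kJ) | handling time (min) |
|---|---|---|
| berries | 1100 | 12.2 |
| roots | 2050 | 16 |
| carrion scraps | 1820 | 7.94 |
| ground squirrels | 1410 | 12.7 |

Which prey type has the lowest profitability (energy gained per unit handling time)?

In descending order of E/h:
carrion scraps: 1820/7.94 = 229 kJ/min
roots: 2050/16 = 128 kJ/min
ground squirrels: 1410/12.7 = 111 kJ/min
berries: 1100/12.2 = 90.2 kJ/min

berries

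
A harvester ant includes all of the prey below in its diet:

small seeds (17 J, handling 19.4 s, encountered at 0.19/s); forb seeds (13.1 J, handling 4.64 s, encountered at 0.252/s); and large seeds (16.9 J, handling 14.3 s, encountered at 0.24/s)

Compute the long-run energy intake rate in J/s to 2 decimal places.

R = (0.19×17 + 0.252×13.1 + 0.24×16.9) / (1 + 0.19×19.4 + 0.252×4.64 + 0.24×14.3) = 10.59/9.287 = 1.14 J/s.

1.14 J/s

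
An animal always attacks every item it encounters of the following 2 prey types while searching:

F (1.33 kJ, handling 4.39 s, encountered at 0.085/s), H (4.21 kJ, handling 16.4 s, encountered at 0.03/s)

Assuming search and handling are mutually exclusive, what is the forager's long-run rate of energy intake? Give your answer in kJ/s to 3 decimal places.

0.128 kJ/s

R = (0.085×1.33 + 0.03×4.21) / (1 + 0.085×4.39 + 0.03×16.4) = 0.2394/1.865 = 0.1283 kJ/s.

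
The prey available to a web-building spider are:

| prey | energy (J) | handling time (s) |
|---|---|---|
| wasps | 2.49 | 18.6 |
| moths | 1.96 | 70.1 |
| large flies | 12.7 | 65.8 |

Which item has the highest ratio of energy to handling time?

large flies

Profitability E/h (J/s): wasps = 2.49/18.6 = 0.134, moths = 1.96/70.1 = 0.028, large flies = 12.7/65.8 = 0.193.
Ranked: large flies > wasps > moths.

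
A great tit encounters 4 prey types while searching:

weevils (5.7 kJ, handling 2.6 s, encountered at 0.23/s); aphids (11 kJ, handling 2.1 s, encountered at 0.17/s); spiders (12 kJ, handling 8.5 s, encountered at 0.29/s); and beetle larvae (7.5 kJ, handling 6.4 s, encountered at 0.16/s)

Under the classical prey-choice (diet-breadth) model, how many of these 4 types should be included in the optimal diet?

E/h in descending order: aphids 5.24, weevils 2.19, spiders 1.41, beetle larvae 1.17 kJ/s. The optimal diet is the largest prefix of this list for which every included type satisfies E_i/h_i > R on the types above it.
Rate on top 1: 1.378. weevils: 2.19 > 1.378 → include.
Rate on top 2: 1.627. spiders: 1.41 < 1.627 → exclude; stop.
Optimal diet: aphids, weevils — 2 of 4 types.

2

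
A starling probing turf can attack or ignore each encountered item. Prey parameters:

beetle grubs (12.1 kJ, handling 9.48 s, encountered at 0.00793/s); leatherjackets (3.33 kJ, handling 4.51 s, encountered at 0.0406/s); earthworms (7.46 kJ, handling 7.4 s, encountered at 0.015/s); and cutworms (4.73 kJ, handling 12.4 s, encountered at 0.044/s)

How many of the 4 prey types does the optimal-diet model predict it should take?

4

Rank by E/h (kJ/s): beetle grubs 1.28, earthworms 1.01, leatherjackets 0.738, cutworms 0.381. Include each in turn until the next type's E/h falls below the running intake rate.
Rate on top 1: 0.08924. earthworms: 1.01 > 0.08924 → include.
Rate on top 2: 0.1752. leatherjackets: 0.738 > 0.1752 → include.
Rate on top 3: 0.2505. cutworms: 0.381 > 0.2505 → include.
Optimal diet: beetle grubs, earthworms, leatherjackets, cutworms — 4 of 4 types.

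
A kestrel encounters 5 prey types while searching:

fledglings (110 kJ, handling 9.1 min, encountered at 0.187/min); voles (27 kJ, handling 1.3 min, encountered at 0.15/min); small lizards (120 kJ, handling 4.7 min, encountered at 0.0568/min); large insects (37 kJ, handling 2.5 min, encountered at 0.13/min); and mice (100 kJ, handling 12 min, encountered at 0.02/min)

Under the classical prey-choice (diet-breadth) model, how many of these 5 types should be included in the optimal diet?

Rank by E/h (kJ/min): small lizards 25.5, voles 20.8, large insects 14.8, fledglings 12.1, mice 8.33. Include each in turn until the next type's E/h falls below the running intake rate.
Rate on top 1: 5.38. voles: 20.8 > 5.38 → include.
Rate on top 2: 7.432. large insects: 14.8 > 7.432 → include.
Rate on top 3: 8.772. fledglings: 12.1 > 8.772 → include.
Rate on top 4: 10.39. mice: 8.33 < 10.39 → exclude; stop.
Optimal diet: small lizards, voles, large insects, fledglings — 4 of 5 types.

4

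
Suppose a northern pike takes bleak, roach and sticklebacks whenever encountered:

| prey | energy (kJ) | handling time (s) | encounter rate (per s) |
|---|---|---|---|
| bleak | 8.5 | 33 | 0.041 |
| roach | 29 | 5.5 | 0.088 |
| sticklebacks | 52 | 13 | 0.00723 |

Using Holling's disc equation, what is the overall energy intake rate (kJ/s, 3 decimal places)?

1.118 kJ/s

Energy encountered per unit search time: 0.041×8.5 + 0.088×29 + 0.00723×52 = 3.276 kJ/s.
Handling time per unit search time: 0.041×33 + 0.088×5.5 + 0.00723×13 = 1.931.
Rate = 3.276/(1 + 1.931) = 1.118 kJ/s.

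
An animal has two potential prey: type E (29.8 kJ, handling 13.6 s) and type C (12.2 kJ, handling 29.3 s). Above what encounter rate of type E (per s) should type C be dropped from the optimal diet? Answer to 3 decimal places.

0.017 per s

The zero-one rule: include type C iff E₂/h₂ > λE₁/(1+λh₁). Equality gives the switch point.
λE₁h₂ = E₂ + λE₂h₁ ⇒ λ = E₂/(E₁h₂ − E₂h₁) = 12.2/(873.1 − 165.9) = 0.01725 per s.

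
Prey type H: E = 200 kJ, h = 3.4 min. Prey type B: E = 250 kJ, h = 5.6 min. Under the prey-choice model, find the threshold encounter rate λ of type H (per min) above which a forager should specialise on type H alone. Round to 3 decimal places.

0.926 per min

At the threshold, the rate on type H alone equals the profitability of type B: λ·200/(1 + λ·3.4) = 250/5.6 = 44.64.
Rearranging, λ(200 − 44.64×3.4) = 44.64, so λ = 44.64/48.21 = 0.9259 per min.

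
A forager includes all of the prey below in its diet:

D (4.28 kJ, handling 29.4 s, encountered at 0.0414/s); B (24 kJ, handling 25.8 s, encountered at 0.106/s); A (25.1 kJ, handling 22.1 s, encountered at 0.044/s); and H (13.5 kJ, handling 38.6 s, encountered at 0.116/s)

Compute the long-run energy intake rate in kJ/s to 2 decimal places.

Energy encountered per unit search time: 0.0414×4.28 + 0.106×24 + 0.044×25.1 + 0.116×13.5 = 5.392 kJ/s.
Handling time per unit search time: 0.0414×29.4 + 0.106×25.8 + 0.044×22.1 + 0.116×38.6 = 9.402.
Rate = 5.392/(1 + 9.402) = 0.5183 kJ/s.

0.52 kJ/s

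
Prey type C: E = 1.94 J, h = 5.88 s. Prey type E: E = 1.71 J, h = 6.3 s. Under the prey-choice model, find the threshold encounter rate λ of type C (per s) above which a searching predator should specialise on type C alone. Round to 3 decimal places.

At the threshold, the rate on type C alone equals the profitability of type E: λ·1.94/(1 + λ·5.88) = 1.71/6.3 = 0.2714.
Rearranging, λ(1.94 − 0.2714×5.88) = 0.2714, so λ = 0.2714/0.344 = 0.789 per s.

0.789 per s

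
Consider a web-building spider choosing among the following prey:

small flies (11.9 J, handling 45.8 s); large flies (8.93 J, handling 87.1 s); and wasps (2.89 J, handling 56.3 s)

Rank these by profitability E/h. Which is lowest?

In descending order of E/h:
small flies: 11.9/45.8 = 0.26 J/s
large flies: 8.93/87.1 = 0.103 J/s
wasps: 2.89/56.3 = 0.0513 J/s

wasps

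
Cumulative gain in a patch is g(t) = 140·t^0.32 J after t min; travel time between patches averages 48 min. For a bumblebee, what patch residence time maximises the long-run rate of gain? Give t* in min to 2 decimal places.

22.59 min

By the marginal value theorem, leave when the instantaneous gain rate g'(t) equals the habitat-wide average g(t)/(T + t).
g'(t) = 0.32·140·t^-0.68. Setting 0.32·140·t^-0.68 = 140·t^0.32/(48+t) gives 0.32(48+t) = t, so 0.68·t = 0.32×48.
t* = 0.32×48/0.68 = 22.59 min.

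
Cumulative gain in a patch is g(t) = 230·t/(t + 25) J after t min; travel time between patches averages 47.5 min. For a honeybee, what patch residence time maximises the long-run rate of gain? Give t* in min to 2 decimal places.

34.46 min

By the marginal value theorem, leave when the instantaneous gain rate g'(t) equals the habitat-wide average g(t)/(T + t).
g'(t) = 230·25/(t + 25)². Setting 230·25/(t+25)² = 230t/[(t+25)(47.5+t)] gives 25(47.5+t) = t(t+25), so t² = 25×47.5 = 1188.
t* = √1188 = 34.46 min.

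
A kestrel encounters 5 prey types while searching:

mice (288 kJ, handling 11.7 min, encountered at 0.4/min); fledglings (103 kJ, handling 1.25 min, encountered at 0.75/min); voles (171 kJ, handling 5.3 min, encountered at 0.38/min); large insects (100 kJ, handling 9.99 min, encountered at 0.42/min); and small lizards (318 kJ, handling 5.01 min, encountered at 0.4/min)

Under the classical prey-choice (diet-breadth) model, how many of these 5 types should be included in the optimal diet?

E/h in descending order: fledglings 82.4, small lizards 63.5, voles 32.3, mice 24.6, large insects 10 kJ/min. The optimal diet is the largest prefix of this list for which every included type satisfies E_i/h_i > R on the types above it.
Rate on top 1: 39.87. small lizards: 63.5 > 39.87 → include.
Rate on top 2: 51.87. voles: 32.3 < 51.87 → exclude; stop.
Optimal diet: fledglings, small lizards — 2 of 5 types.

2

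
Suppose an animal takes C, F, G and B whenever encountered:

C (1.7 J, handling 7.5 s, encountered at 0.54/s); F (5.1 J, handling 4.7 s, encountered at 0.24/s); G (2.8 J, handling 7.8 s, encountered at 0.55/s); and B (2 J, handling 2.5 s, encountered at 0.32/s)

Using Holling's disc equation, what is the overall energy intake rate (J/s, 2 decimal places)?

Energy encountered per unit search time: 0.54×1.7 + 0.24×5.1 + 0.55×2.8 + 0.32×2 = 4.322 J/s.
Handling time per unit search time: 0.54×7.5 + 0.24×4.7 + 0.55×7.8 + 0.32×2.5 = 10.27.
Rate = 4.322/(1 + 10.27) = 0.3836 J/s.

0.38 J/s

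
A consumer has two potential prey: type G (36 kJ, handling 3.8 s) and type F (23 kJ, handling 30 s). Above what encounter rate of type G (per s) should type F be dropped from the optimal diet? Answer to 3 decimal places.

The zero-one rule: include type F iff E₂/h₂ > λE₁/(1+λh₁). Equality gives the switch point.
λE₁h₂ = E₂ + λE₂h₁ ⇒ λ = E₂/(E₁h₂ − E₂h₁) = 23/(1080 − 87.4) = 0.02317 per s.

0.023 per s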